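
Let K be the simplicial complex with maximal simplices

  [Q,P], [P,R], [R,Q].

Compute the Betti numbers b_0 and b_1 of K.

We work with the vertex ordering P < Q < R. The simplices of K, each written with vertices in increasing order, are:

  0-simplices (3): P, Q, R
  1-simplices (3): PQ, PR, QR

Hence C_0 ≅ Z^3, C_1 ≅ Z^3.

The boundary map ∂_1: C_1 → C_0 maps an edge to its endpoints' difference, ∂[p,q] = q − p. For instance
  ∂QR = R − Q.
As a 3×3 matrix over Z this has rank 2, with invariant factors (1,1).

Reading off H_k = ker ∂_k / im ∂_{k+1}:

  H_0: rank C_0 − rank ∂_1 = 3 − 2 = 1, and the invariant factors of ∂_1 are all 1, so H_0 ≅ Z.
  H_1: rank ker ∂_1 − rank ∂_2 = (3 − 2) − 0 = 1, and there is no ∂_2, so H_1 ≅ Z.

(K is a triangulation of the circle S^1.)

Hence the Betti numbers are b_0 = 1, b_1 = 1.

b_0 = 1, b_1 = 1.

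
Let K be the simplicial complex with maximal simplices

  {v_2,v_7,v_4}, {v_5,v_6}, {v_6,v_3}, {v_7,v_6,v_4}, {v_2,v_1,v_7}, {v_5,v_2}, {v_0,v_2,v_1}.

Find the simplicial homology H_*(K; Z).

H_0 ≅ Z,  H_1 ≅ Z,  H_2 = 0.

Take the total order v_0 < v_1 < v_2 < v_3 < v_4 < v_5 < v_6 < v_7 on the vertex set. Then K (dimension 2) consists of the simplices:

  0-simplices (8): [v_0], [v_1], [v_2], [v_3], [v_4], [v_5], [v_6], [v_7]
  1-simplices (12): [v_0,v_1], [v_0,v_2], [v_1,v_2], [v_1,v_7], [v_2,v_4], [v_2,v_5], [v_2,v_7], [v_3,v_6], [v_4,v_6], [v_4,v_7], [v_5,v_6], [v_6,v_7]
  2-simplices (4): [v_0,v_1,v_2], [v_1,v_2,v_7], [v_2,v_4,v_7], [v_4,v_6,v_7]

giving chain groups C_0 ≅ Z^8, C_1 ≅ Z^12, C_2 ≅ Z^4.

The boundary map ∂_1: C_1 → C_0 maps an edge to its endpoints' difference, ∂[p,q] = q − p. For instance
  ∂[v_1,v_2] = [v_2] − [v_1].
This gives a 8×12 integer matrix of rank 7; reducing to Smith normal form yields diagonal entries (1,1,1,1,1,1,1).

∂_2: C_2 → C_1 acts by ∂[p,q,r] = [q,r] − [p,r] + [p,q]. For instance
  ∂[v_4,v_6,v_7] = [v_6,v_7] − [v_4,v_7] + [v_4,v_6],
  ∂[v_1,v_2,v_7] = [v_2,v_7] − [v_1,v_7] + [v_1,v_2].
This gives a 12×4 integer matrix of rank 4; reducing to Smith normal form yields diagonal entries (1,1,1,1).

Reading off H_k = ker ∂_k / im ∂_{k+1}:

  H_0: rank C_0 − rank ∂_1 = 8 − 7 = 1, and the invariant factors of ∂_1 are all 1, so H_0 = Z.
  H_1: rank ker ∂_1 − rank ∂_2 = (12 − 7) − 4 = 1, and the invariant factors of ∂_2 are all 1, so H_1 = Z.
  H_2: rank ker ∂_2 − rank ∂_3 = (4 − 4) − 0 = 0, and there is no ∂_3, so H_2 = 0.

As a check, the Euler characteristic is 8 − 12 + 4 = 0, which agrees with 1 − 1 + 0 = 0.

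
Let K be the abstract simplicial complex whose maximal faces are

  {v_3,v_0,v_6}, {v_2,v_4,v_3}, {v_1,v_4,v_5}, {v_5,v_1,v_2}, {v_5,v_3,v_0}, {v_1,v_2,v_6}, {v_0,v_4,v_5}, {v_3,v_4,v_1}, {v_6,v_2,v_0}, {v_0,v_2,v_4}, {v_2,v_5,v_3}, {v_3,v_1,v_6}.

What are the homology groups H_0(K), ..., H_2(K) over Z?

H_0 = Z,  H_1 = Z/2,  H_2 = 0.

Fix the vertex order v_0 < v_1 < v_2 < v_3 < v_4 < v_5 < v_6 and write every simplex with vertices in increasing order. Then dim K = 2 and the simplices of K are:

  0-simplices (7): [v_0], [v_1], [v_2], [v_3], [v_4], [v_5], [v_6]
  1-simplices (18): (18 of them)
  2-simplices (12): (12 of them)

so the chain groups are C_0 ≅ Z^7, C_1 ≅ Z^18, C_2 ≅ Z^12.

The boundary map ∂_1: C_1 → C_0 is given by ∂[p,q] = [q] − [p].
As a 7×18 matrix over Z this has rank 6, with invariant factors (1,1,1,1,1,1).

Boundary ∂_2: C_2 → C_1 acts by ∂[p,q,r] = [q,r] − [p,r] + [p,q]. For instance
  ∂[v_1,v_4,v_5] = [v_4,v_5] − [v_1,v_5] + [v_1,v_4],
  ∂[v_1,v_2,v_5] = [v_2,v_5] − [v_1,v_5] + [v_1,v_2].
The resulting 18×12 matrix has rank 12, and its Smith normal form has invariant factors (1,1,1,1,1,1,1,1,1,1,1,2).

From H_k ≅ ker(∂_k) / im(∂_{k+1}) we obtain:

  H_0: rank C_0 − rank ∂_1 = 7 − 6 = 1, and the invariant factors of ∂_1 are all 1, so H_0 = Z.
  H_1: rank ker ∂_1 − rank ∂_2 = (18 − 6) − 12 = 0, and ∂_2 has invariant factor 2 > 1, so H_1 = Z/2.
  H_2: rank ker ∂_2 − rank ∂_3 = (12 − 12) − 0 = 0, and there is no ∂_3, so H_2 = 0.

As a check, the Euler characteristic is 7 − 18 + 12 = 1, which agrees with 1 − 0 + 0 = 1.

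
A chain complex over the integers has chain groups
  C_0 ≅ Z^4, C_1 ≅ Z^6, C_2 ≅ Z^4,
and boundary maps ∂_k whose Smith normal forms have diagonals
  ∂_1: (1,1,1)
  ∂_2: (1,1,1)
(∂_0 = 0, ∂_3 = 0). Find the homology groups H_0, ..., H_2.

H_0 = Z,  H_1 = 0,  H_2 = Z.

H_0: b_0 = 4 − 0 − 3 = 1; torsion from ∂_1 factors > 1: none. So H_0 = Z.
H_1: b_1 = 6 − 3 − 3 = 0; torsion from ∂_2 factors > 1: none. So H_1 = 0.
H_2: b_2 = 4 − 3 − 0 = 1; torsion from ∂_3 factors > 1: none. So H_2 = Z.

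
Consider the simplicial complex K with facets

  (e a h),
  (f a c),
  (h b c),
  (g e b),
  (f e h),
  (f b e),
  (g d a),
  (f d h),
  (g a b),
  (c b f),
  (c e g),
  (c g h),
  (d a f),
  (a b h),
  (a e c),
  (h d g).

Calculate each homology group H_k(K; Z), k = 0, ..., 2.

H_0 = Z,  H_1 = Z^2,  H_2 = Z.

Order the vertices as a < b < c < d < e < f < g < h. Listing each simplex with vertices in this order, K has dimension 2 with simplices:

  0-simplices (8): a, b, c, d, e, f, g, h
  1-simplices (24): ab, ac, ad, ae, af, ag, ah, bc, be, bf, bg, bh, ce, cf, cg, ch, df, dg, dh, ef, eg, eh, fh, gh
  2-simplices (16): abg, abh, ace, acf, adf, adg, aeh, bcf, bch, bef, beg, ceg, cgh, dfh, dgh, efh

giving chain groups C_0 ≅ Z^8, C_1 ≅ Z^24, C_2 ≅ Z^16.

The boundary map ∂_1: C_1 → C_0 is given by ∂[p,q] = [q] − [p]. For instance
  ∂ae = e − a.
The 8×24 boundary matrix has rank 7 and Smith normal form diag(1,1,1,1,1,1,1).

Boundary ∂_2: C_2 → C_1 maps a triangle to the signed sum of its edges. For instance
  ∂dgh = gh − dh + dg,
  ∂bef = ef − bf + be.
The 24×16 boundary matrix has rank 15 and Smith normal form diag(1,1,1,1,1,1,1,1,1,1,1,1,1,1,1).

From H_k ≅ ker(∂_k) / im(∂_{k+1}) we obtain:

  H_0: rank C_0 − rank ∂_1 = 8 − 7 = 1, and the invariant factors of ∂_1 are all 1, so H_0 ≅ Z.
  H_1: rank ker ∂_1 − rank ∂_2 = (24 − 7) − 15 = 2, and the invariant factors of ∂_2 are all 1, so H_1 ≅ Z^2.
  H_2: rank ker ∂_2 − rank ∂_3 = (16 − 15) − 0 = 1, and there is no ∂_3, so H_2 ≅ Z.

As a check, the Euler characteristic is 8 − 24 + 16 = 0, which agrees with 1 − 2 + 1 = 0.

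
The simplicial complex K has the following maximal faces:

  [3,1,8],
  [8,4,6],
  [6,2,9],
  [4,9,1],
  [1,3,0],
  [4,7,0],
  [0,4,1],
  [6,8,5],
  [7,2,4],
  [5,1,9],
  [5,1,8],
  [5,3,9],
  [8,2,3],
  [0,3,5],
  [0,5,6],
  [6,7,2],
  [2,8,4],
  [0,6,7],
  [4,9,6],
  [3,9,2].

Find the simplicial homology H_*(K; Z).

H_0 = Z,  H_1 = Z ⊕ Z/2Z,  H_2 = 0.

We work with the vertex ordering 0 < 1 < 2 < 3 < 4 < 5 < 6 < 7 < 8 < 9. The simplices of K, each written with vertices in increasing order, are:

  0-simplices (10): [0], [1], [2], [3], [4], [5], [6], [7], [8], [9]
  1-simplices (30): (30 of them)
  2-simplices (20): (20 of them)

giving chain groups C_0 ≅ Z^10, C_1 ≅ Z^30, C_2 ≅ Z^20.

∂_1: C_1 → C_0 maps an edge to its endpoints' difference, ∂[p,q] = q − p. For instance
  ∂[3,5] = [5] − [3].
As a 10×30 matrix over Z this has rank 9, with invariant factors (1,1,1,1,1,1,1,1,1).

Boundary ∂_2: C_2 → C_1 sends each 2-simplex [p,q,r] to [q,r] − [p,r] + [p,q]. For instance
  ∂[1,3,8] = [3,8] − [1,8] + [1,3],
  ∂[5,6,8] = [6,8] − [5,8] + [5,6].
The resulting 30×20 matrix has rank 20, and its Smith normal form has invariant factors (1,1,1,1,1,1,1,1,1,1,1,1,1,1,1,1,1,1,1,2).

Reading off H_k = ker ∂_k / im ∂_{k+1}:

  H_0: rank C_0 − rank ∂_1 = 10 − 9 = 1, and the invariant factors of ∂_1 are all 1, so H_0 = Z.
  H_1: rank ker ∂_1 − rank ∂_2 = (30 − 9) − 20 = 1, and ∂_2 has invariant factor 2 > 1, so H_1 = Z ⊕ Z/2Z.
  H_2: rank ker ∂_2 − rank ∂_3 = (20 − 20) − 0 = 0, and there is no ∂_3, so H_2 = 0.

As a check, the Euler characteristic is 10 − 30 + 20 = 0, which agrees with 1 − 1 + 0 = 0.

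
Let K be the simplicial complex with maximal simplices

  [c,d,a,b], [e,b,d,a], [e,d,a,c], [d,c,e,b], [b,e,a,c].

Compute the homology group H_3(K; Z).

Order the vertices as a < b < c < d < e. Listing each simplex with vertices in this order, K has dimension 3 with simplices:

  0-simplices (5): a, b, c, d, e
  1-simplices (10): ab, ac, ad, ae, bc, bd, be, cd, ce, de
  2-simplices (10): abc, abd, abe, acd, ace, ade, bcd, bce, bde, cde
  3-simplices (5): abcd, abce, abde, acde, bcde

so the chain groups are C_0 ≅ Z^5, C_1 ≅ Z^10, C_2 ≅ Z^10, C_3 ≅ Z^5.

Boundary ∂_1: C_1 → C_0 maps an edge to its endpoints' difference, ∂[p,q] = q − p. For instance
  ∂cd = d − c.
The resulting 5×10 matrix has rank 4, and its Smith normal form has invariant factors (1,1,1,1).

The boundary map ∂_2: C_2 → C_1 acts by ∂[p,q,r] = [q,r] − [p,r] + [p,q]. For instance
  ∂abe = be − ae + ab,
  ∂acd = cd − ad + ac.
The 10×10 boundary matrix has rank 6 and Smith normal form diag(1,1,1,1,1,1).

Boundary ∂_3: C_3 → C_2 sends each 3-simplex σ to the alternating sum Σ_i (−1)^i (σ with its i-th vertex removed). For instance
  ∂abce = bce − ace + abe − abc,
  ∂abde = bde − ade + abe − abd.
This gives a 10×5 integer matrix of rank 4; reducing to Smith normal form yields diagonal entries (1,1,1,1).

Now H_k = ker ∂_k / im ∂_{k+1}, so:

  H_3: rank ker ∂_3 − rank ∂_4 = (5 − 4) − 0 = 1, and there is no ∂_4, so H_3 ≅ Z.

H_3 = Z.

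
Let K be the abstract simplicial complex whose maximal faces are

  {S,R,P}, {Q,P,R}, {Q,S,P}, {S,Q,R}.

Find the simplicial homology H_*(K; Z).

Fix the vertex order P < Q < R < S and write every simplex with vertices in increasing order. Then dim K = 2 and the simplices of K are:

  0-simplices (4): P, Q, R, S
  1-simplices (6): PQ, PR, PS, QR, QS, RS
  2-simplices (4): PQR, PQS, PRS, QRS

giving chain groups C_0 ≅ Z^4, C_1 ≅ Z^6, C_2 ≅ Z^4.

The boundary map ∂_1: C_1 → C_0 maps an edge to its endpoints' difference, ∂[p,q] = q − p.
The resulting 4×6 matrix has rank 3, and its Smith normal form has invariant factors (1,1,1).

Boundary ∂_2: C_2 → C_1 maps a triangle to the signed sum of its edges. For instance
  ∂PRS = RS − PS + PR,
  ∂PQS = QS − PS + PQ.
This gives a 6×4 integer matrix of rank 3; reducing to Smith normal form yields diagonal entries (1,1,1).

Reading off H_k = ker ∂_k / im ∂_{k+1}:

  H_0: rank C_0 − rank ∂_1 = 4 − 3 = 1, and the invariant factors of ∂_1 are all 1, so H_0 = Z.
  H_1: rank ker ∂_1 − rank ∂_2 = (6 − 3) − 3 = 0, and the invariant factors of ∂_2 are all 1, so H_1 = 0.
  H_2: rank ker ∂_2 − rank ∂_3 = (4 − 3) − 0 = 1, and there is no ∂_3, so H_2 = Z.

(K is a triangulation of the 2-sphere S^2.)

H_0 ≅ Z,  H_1 = 0,  H_2 ≅ Z.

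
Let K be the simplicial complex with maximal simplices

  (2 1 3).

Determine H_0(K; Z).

We work with the vertex ordering 1 < 2 < 3. The simplices of K, each written with vertices in increasing order, are:

  0-simplices (3): [1], [2], [3]
  1-simplices (3): [1,2], [1,3], [2,3]
  2-simplices (1): [1,2,3]

giving chain groups C_0 ≅ Z^3, C_1 ≅ Z^3, C_2 ≅ Z^1.

The boundary map ∂_1: C_1 → C_0 maps an edge to its endpoints' difference, ∂[p,q] = q − p.
The resulting 3×3 matrix has rank 2, and its Smith normal form has invariant factors (1,1).

The boundary map ∂_2: C_2 → C_1 maps a triangle to the signed sum of its edges. For instance
  ∂[1,2,3] = [2,3] − [1,3] + [1,2].
The resulting 3×1 matrix has rank 1, and its Smith normal form has invariant factors (1).

Now H_k = ker ∂_k / im ∂_{k+1}, so:

  H_0: rank C_0 − rank ∂_1 = 3 − 2 = 1, and the invariant factors of ∂_1 are all 1, so H_0 = Z.

(K is a triangulation of the 2-simplex.)

H_0 = Z.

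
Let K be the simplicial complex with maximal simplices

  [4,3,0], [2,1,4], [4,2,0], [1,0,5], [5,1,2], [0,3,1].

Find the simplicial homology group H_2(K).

H_2 = 0.

Fix the vertex order 0 < 1 < 2 < 3 < 4 < 5 and write every simplex with vertices in increasing order. Then dim K = 2 and the simplices of K are:

  0-simplices (6): [0], [1], [2], [3], [4], [5]
  1-simplices (12): [0,1], [0,2], [0,3], [0,4], [0,5], [1,2], [1,3], [1,4], [1,5], [2,4], [2,5], [3,4]
  2-simplices (6): [0,1,3], [0,1,5], [0,2,4], [0,3,4], [1,2,4], [1,2,5]

giving chain groups C_0 ≅ Z^6, C_1 ≅ Z^12, C_2 ≅ Z^6.

Boundary ∂_1: C_1 → C_0 is given by ∂[p,q] = [q] − [p]. For instance
  ∂[1,5] = [5] − [1].
The resulting 6×12 matrix has rank 5, and its Smith normal form has invariant factors (1,1,1,1,1).

∂_2: C_2 → C_1 acts by ∂[p,q,r] = [q,r] − [p,r] + [p,q]. For instance
  ∂[1,2,4] = [2,4] − [1,4] + [1,2],
  ∂[0,1,3] = [1,3] − [0,3] + [0,1].
The 12×6 boundary matrix has rank 6 and Smith normal form diag(1,1,1,1,1,1).

Reading off H_k = ker ∂_k / im ∂_{k+1}:

  H_2: rank ker ∂_2 − rank ∂_3 = (6 − 6) − 0 = 0, and there is no ∂_3, so H_2 ≅ 0.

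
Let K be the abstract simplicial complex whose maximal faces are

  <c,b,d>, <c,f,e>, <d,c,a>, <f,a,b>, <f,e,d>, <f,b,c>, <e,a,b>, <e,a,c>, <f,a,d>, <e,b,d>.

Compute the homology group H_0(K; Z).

H_0 = Z.

K has 6 vertices, 15 edges, 10 triangles.
rank ∂_0 = 0, rank ∂_1 = 5 ⇒ b_0 = 6 − 0 − 5 = 1; all invariant factors of ∂_1 are 1 so no torsion. So H_0 ≅ Z.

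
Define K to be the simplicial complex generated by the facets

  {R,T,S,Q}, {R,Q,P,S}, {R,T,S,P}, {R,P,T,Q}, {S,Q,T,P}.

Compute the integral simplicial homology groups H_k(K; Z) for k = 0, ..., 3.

H_0 ≅ Z,  H_1 = 0,  H_2 = 0,  H_3 ≅ Z.

Take the total order P < Q < R < S < T on the vertex set. Then K (dimension 3) consists of the simplices:

  0-simplices (5): P, Q, R, S, T
  1-simplices (10): PQ, PR, PS, PT, QR, QS, QT, RS, RT, ST
  2-simplices (10): PQR, PQS, PQT, PRS, PRT, PST, QRS, QRT, QST, RST
  3-simplices (5): PQRS, PQRT, PQST, PRST, QRST

giving chain groups C_0 ≅ Z^5, C_1 ≅ Z^10, C_2 ≅ Z^10, C_3 ≅ Z^5.

Boundary ∂_1: C_1 → C_0 sends each edge [p,q] (with p < q) to q − p. For instance
  ∂PR = R − P.
The 5×10 boundary matrix has rank 4 and Smith normal form diag(1,1,1,1).

Boundary ∂_2: C_2 → C_1 acts by ∂[p,q,r] = [q,r] − [p,r] + [p,q]. For instance
  ∂PQS = QS − PS + PQ,
  ∂PST = ST − PT + PS.
The 10×10 boundary matrix has rank 6 and Smith normal form diag(1,1,1,1,1,1).

The boundary map ∂_3: C_3 → C_2 sends each 3-simplex σ to the alternating sum Σ_i (−1)^i (σ with its i-th vertex removed). For instance
  ∂PQRS = QRS − PRS + PQS − PQR,
  ∂PQST = QST − PST + PQT − PQS.
This gives a 10×5 integer matrix of rank 4; reducing to Smith normal form yields diagonal entries (1,1,1,1).

Now H_k = ker ∂_k / im ∂_{k+1}, so:

  H_0: rank C_0 − rank ∂_1 = 5 − 4 = 1, and the invariant factors of ∂_1 are all 1, so H_0 ≅ Z.
  H_1: rank ker ∂_1 − rank ∂_2 = (10 − 4) − 6 = 0, and the invariant factors of ∂_2 are all 1, so H_1 ≅ 0.
  H_2: rank ker ∂_2 − rank ∂_3 = (10 − 6) − 4 = 0, and the invariant factors of ∂_3 are all 1, so H_2 ≅ 0.
  H_3: rank ker ∂_3 − rank ∂_4 = (5 − 4) − 0 = 1, and there is no ∂_4, so H_3 ≅ Z.

As a check, the Euler characteristic is 5 − 10 + 10 − 5 = 0, which agrees with 1 − 0 + 0 − 1 = 0.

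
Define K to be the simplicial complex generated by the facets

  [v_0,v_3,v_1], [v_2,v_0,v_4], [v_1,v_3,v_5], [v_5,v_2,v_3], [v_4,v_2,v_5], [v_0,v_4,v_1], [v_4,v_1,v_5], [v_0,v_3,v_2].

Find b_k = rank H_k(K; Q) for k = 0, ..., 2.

Take the total order v_0 < v_1 < v_2 < v_3 < v_4 < v_5 on the vertex set. Then K (dimension 2) consists of the simplices:

  0-simplices (6): [v_0], [v_1], [v_2], [v_3], [v_4], [v_5]
  1-simplices (12): [v_0,v_1], [v_0,v_2], [v_0,v_3], [v_0,v_4], [v_1,v_3], [v_1,v_4], [v_1,v_5], [v_2,v_3], [v_2,v_4], [v_2,v_5], [v_3,v_5], [v_4,v_5]
  2-simplices (8): [v_0,v_1,v_3], [v_0,v_1,v_4], [v_0,v_2,v_3], [v_0,v_2,v_4], [v_1,v_3,v_5], [v_1,v_4,v_5], [v_2,v_3,v_5], [v_2,v_4,v_5]

giving chain groups C_0 ≅ Z^6, C_1 ≅ Z^12, C_2 ≅ Z^8.

∂_1: C_1 → C_0 is given by ∂[p,q] = [q] − [p]. For instance
  ∂[v_0,v_2] = [v_2] − [v_0].
The resulting 6×12 matrix has rank 5, and its Smith normal form has invariant factors (1,1,1,1,1).

The boundary map ∂_2: C_2 → C_1 sends each 2-simplex [p,q,r] to [q,r] − [p,r] + [p,q]. For instance
  ∂[v_1,v_3,v_5] = [v_3,v_5] − [v_1,v_5] + [v_1,v_3],
  ∂[v_2,v_3,v_5] = [v_3,v_5] − [v_2,v_5] + [v_2,v_3].
This gives a 12×8 integer matrix of rank 7; reducing to Smith normal form yields diagonal entries (1,1,1,1,1,1,1).

Now H_k = ker ∂_k / im ∂_{k+1}, so:

  H_0: rank C_0 − rank ∂_1 = 6 − 5 = 1, and the invariant factors of ∂_1 are all 1, so H_0 ≅ Z.
  H_1: rank ker ∂_1 − rank ∂_2 = (12 − 5) − 7 = 0, and the invariant factors of ∂_2 are all 1, so H_1 ≅ 0.
  H_2: rank ker ∂_2 − rank ∂_3 = (8 − 7) − 0 = 1, and there is no ∂_3, so H_2 ≅ Z.

Hence the Betti numbers are b_0 = 1, b_1 = 0, b_2 = 1.

b_0 = 1, b_1 = 0, b_2 = 1.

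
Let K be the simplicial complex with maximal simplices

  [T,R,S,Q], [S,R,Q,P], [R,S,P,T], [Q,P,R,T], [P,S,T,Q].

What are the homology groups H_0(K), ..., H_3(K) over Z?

Take the total order P < Q < R < S < T on the vertex set. Then K (dimension 3) consists of the simplices:

  0-simplices (5): P, Q, R, S, T
  1-simplices (10): PQ, PR, PS, PT, QR, QS, QT, RS, RT, ST
  2-simplices (10): PQR, PQS, PQT, PRS, PRT, PST, QRS, QRT, QST, RST
  3-simplices (5): PQRS, PQRT, PQST, PRST, QRST

Hence C_0 ≅ Z^5, C_1 ≅ Z^10, C_2 ≅ Z^10, C_3 ≅ Z^5.

The boundary map ∂_1: C_1 → C_0 is given by ∂[p,q] = [q] − [p].
As a 5×10 matrix over Z this has rank 4, with invariant factors (1,1,1,1).

∂_2: C_2 → C_1 sends each 2-simplex [p,q,r] to [q,r] − [p,r] + [p,q]. For instance
  ∂PRT = RT − PT + PR,
  ∂PQR = QR − PR + PQ.
As a 10×10 matrix over Z this has rank 6, with invariant factors (1,1,1,1,1,1).

∂_3: C_3 → C_2 sends each 3-simplex σ to the alternating sum Σ_i (−1)^i (σ with its i-th vertex removed). For instance
  ∂PQRS = QRS − PRS + PQS − PQR,
  ∂PRST = RST − PST + PRT − PRS.
This gives a 10×5 integer matrix of rank 4; reducing to Smith normal form yields diagonal entries (1,1,1,1).

Reading off H_k = ker ∂_k / im ∂_{k+1}:

  H_0: rank C_0 − rank ∂_1 = 5 − 4 = 1, and the invariant factors of ∂_1 are all 1, so H_0 ≅ Z.
  H_1: rank ker ∂_1 − rank ∂_2 = (10 − 4) − 6 = 0, and the invariant factors of ∂_2 are all 1, so H_1 ≅ 0.
  H_2: rank ker ∂_2 − rank ∂_3 = (10 − 6) − 4 = 0, and the invariant factors of ∂_3 are all 1, so H_2 ≅ 0.
  H_3: rank ker ∂_3 − rank ∂_4 = (5 − 4) − 0 = 1, and there is no ∂_4, so H_3 ≅ Z.

As a check, the Euler characteristic is 5 − 10 + 10 − 5 = 0, which agrees with 1 − 0 + 0 − 1 = 0.

H_0 = Z,  H_1 = 0,  H_2 = 0,  H_3 = Z.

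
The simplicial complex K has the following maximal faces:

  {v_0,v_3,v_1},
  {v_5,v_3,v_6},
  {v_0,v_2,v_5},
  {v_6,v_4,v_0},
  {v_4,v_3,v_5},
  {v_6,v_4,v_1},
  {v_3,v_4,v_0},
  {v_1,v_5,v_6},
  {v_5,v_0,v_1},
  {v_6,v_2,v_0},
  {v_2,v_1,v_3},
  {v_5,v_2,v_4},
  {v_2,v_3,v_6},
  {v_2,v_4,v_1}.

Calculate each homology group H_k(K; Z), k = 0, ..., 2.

H_0 ≅ Z,  H_1 ≅ Z^2,  H_2 ≅ Z.

We work with the vertex ordering v_0 < v_1 < v_2 < v_3 < v_4 < v_5 < v_6. The simplices of K, each written with vertices in increasing order, are:

  0-simplices (7): [v_0], [v_1], [v_2], [v_3], [v_4], [v_5], [v_6]
  1-simplices (21): (21 of them)
  2-simplices (14): (14 of them)

so the chain groups are C_0 ≅ Z^7, C_1 ≅ Z^21, C_2 ≅ Z^14.

∂_1: C_1 → C_0 sends each edge [p,q] (with p < q) to q − p.
This gives a 7×21 integer matrix of rank 6; reducing to Smith normal form yields diagonal entries (1,1,1,1,1,1).

Boundary ∂_2: C_2 → C_1 sends each 2-simplex [p,q,r] to [q,r] − [p,r] + [p,q]. For instance
  ∂[v_0,v_1,v_3] = [v_1,v_3] − [v_0,v_3] + [v_0,v_1],
  ∂[v_2,v_3,v_6] = [v_3,v_6] − [v_2,v_6] + [v_2,v_3].
This gives a 21×14 integer matrix of rank 13; reducing to Smith normal form yields diagonal entries (1,1,1,1,1,1,1,1,1,1,1,1,1).

Reading off H_k = ker ∂_k / im ∂_{k+1}:

  H_0: rank C_0 − rank ∂_1 = 7 − 6 = 1, and the invariant factors of ∂_1 are all 1, so H_0 = Z.
  H_1: rank ker ∂_1 − rank ∂_2 = (21 − 6) − 13 = 2, and the invariant factors of ∂_2 are all 1, so H_1 = Z^2.
  H_2: rank ker ∂_2 − rank ∂_3 = (14 − 13) − 0 = 1, and there is no ∂_3, so H_2 = Z.

As a check, the Euler characteristic is 7 − 21 + 14 = 0, which agrees with 1 − 2 + 1 = 0.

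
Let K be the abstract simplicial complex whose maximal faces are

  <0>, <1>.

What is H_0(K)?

We work with the vertex ordering 0 < 1. The simplices of K, each written with vertices in increasing order, are:

  0-simplices (2): [0], [1]

giving chain groups C_0 ≅ Z^2.

From H_k ≅ ker(∂_k) / im(∂_{k+1}) we obtain:

  H_0: rank C_0 − rank ∂_1 = 2 − 0 = 2, and there is no ∂_1, so H_0 ≅ Z^2.

H_0 = Z^2.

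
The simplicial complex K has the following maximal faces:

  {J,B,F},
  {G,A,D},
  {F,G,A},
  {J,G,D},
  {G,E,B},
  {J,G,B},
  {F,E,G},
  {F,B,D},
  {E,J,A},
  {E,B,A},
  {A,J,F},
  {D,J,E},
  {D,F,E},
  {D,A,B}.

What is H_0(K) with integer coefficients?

H_0 = Z.

Take the total order A < B < D < E < F < G < J on the vertex set. Then K (dimension 2) consists of the simplices:

  0-simplices (7): A, B, D, E, F, G, J
  1-simplices (21): AB, AD, AE, AF, AG, AJ, BD, BE, BF, BG, BJ, DE, DF, DG, DJ, EF, EG, EJ, FG, FJ, GJ
  2-simplices (14): ABD, ABE, ADG, AEJ, AFG, AFJ, BDF, BEG, BFJ, BGJ, DEF, DEJ, DGJ, EFG

Hence C_0 ≅ Z^7, C_1 ≅ Z^21, C_2 ≅ Z^14.

The boundary map ∂_1: C_1 → C_0 maps an edge to its endpoints' difference, ∂[p,q] = q − p. For instance
  ∂DJ = J − D.
The 7×21 boundary matrix has rank 6 and Smith normal form diag(1,1,1,1,1,1).

Boundary ∂_2: C_2 → C_1 maps a triangle to the signed sum of its edges. For instance
  ∂DGJ = GJ − DJ + DG,
  ∂AFJ = FJ − AJ + AF.
The resulting 21×14 matrix has rank 13, and its Smith normal form has invariant factors (1,1,1,1,1,1,1,1,1,1,1,1,1).

Reading off H_k = ker ∂_k / im ∂_{k+1}:

  H_0: rank C_0 − rank ∂_1 = 7 − 6 = 1, and the invariant factors of ∂_1 are all 1, so H_0 = Z.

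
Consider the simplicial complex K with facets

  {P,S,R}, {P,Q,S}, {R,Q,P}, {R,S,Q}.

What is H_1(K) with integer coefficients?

H_1 ≅ 0.

Order the vertices as P < Q < R < S. Listing each simplex with vertices in this order, K has dimension 2 with simplices:

  0-simplices (4): P, Q, R, S
  1-simplices (6): PQ, PR, PS, QR, QS, RS
  2-simplices (4): PQR, PQS, PRS, QRS

giving chain groups C_0 ≅ Z^4, C_1 ≅ Z^6, C_2 ≅ Z^4.

∂_1: C_1 → C_0 is given by ∂[p,q] = [q] − [p]. For instance
  ∂PQ = Q − P.
As a 4×6 matrix over Z this has rank 3, with invariant factors (1,1,1).

∂_2: C_2 → C_1 maps a triangle to the signed sum of its edges. For instance
  ∂PQS = QS − PS + PQ,
  ∂QRS = RS − QS + QR.
The 6×4 boundary matrix has rank 3 and Smith normal form diag(1,1,1).

Now H_k = ker ∂_k / im ∂_{k+1}, so:

  H_1: rank ker ∂_1 − rank ∂_2 = (6 − 3) − 3 = 0, and the invariant factors of ∂_2 are all 1, so H_1 = 0.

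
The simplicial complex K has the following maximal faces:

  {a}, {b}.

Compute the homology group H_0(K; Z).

We work with the vertex ordering a < b. The simplices of K, each written with vertices in increasing order, are:

  0-simplices (2): a, b

giving chain groups C_0 ≅ Z^2.

Reading off H_k = ker ∂_k / im ∂_{k+1}:

  H_0: rank C_0 − rank ∂_1 = 2 − 0 = 2, and there is no ∂_1, so H_0 = Z^2.

(K is a triangulation of a set of 2 points.)

H_0 ≅ Z^2.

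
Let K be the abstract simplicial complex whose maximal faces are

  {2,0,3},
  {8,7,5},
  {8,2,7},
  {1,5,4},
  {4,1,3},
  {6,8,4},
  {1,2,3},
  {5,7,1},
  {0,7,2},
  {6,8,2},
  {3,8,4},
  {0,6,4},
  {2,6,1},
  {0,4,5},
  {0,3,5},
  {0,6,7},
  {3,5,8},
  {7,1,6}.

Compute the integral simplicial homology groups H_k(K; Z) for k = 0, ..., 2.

H_0 ≅ Z,  H_1 ≅ Z ⊕ Z/2Z,  H_2 = 0.

K has 9 vertices, 27 edges, 18 triangles.
rank ∂_0 = 0, rank ∂_1 = 8 ⇒ b_0 = 9 − 0 − 8 = 1; all invariant factors of ∂_1 are 1 so no torsion. So H_0 ≅ Z.
rank ∂_1 = 8, rank ∂_2 = 18 ⇒ b_1 = 27 − 8 − 18 = 1; ∂_2 has invariant factor(s) [2] giving torsion. So H_1 ≅ Z ⊕ Z/2Z.
rank ∂_2 = 18, rank ∂_3 = 0 ⇒ b_2 = 18 − 18 − 0 = 0. So H_2 ≅ 0.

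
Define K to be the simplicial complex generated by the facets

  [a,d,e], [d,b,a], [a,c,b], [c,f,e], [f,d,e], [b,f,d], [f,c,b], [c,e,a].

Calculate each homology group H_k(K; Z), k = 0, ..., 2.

We work with the vertex ordering a < b < c < d < e < f. The simplices of K, each written with vertices in increasing order, are:

  0-simplices (6): a, b, c, d, e, f
  1-simplices (12): ab, ac, ad, ae, bc, bd, bf, ce, cf, de, df, ef
  2-simplices (8): abc, abd, ace, ade, bcf, bdf, cef, def

Hence C_0 ≅ Z^6, C_1 ≅ Z^12, C_2 ≅ Z^8.

∂_1: C_1 → C_0 is given by ∂[p,q] = [q] − [p]. For instance
  ∂bc = c − b.
As a 6×12 matrix over Z this has rank 5, with invariant factors (1,1,1,1,1).

The boundary map ∂_2: C_2 → C_1 maps a triangle to the signed sum of its edges. For instance
  ∂bdf = df − bf + bd,
  ∂ace = ce − ae + ac.
As a 12×8 matrix over Z this has rank 7, with invariant factors (1,1,1,1,1,1,1).

From H_k ≅ ker(∂_k) / im(∂_{k+1}) we obtain:

  H_0: rank C_0 − rank ∂_1 = 6 − 5 = 1, and the invariant factors of ∂_1 are all 1, so H_0 = Z.
  H_1: rank ker ∂_1 − rank ∂_2 = (12 − 5) − 7 = 0, and the invariant factors of ∂_2 are all 1, so H_1 = 0.
  H_2: rank ker ∂_2 − rank ∂_3 = (8 − 7) − 0 = 1, and there is no ∂_3, so H_2 = Z.

As a check, the Euler characteristic is 6 − 12 + 8 = 2, which agrees with 1 − 0 + 1 = 2.

H_0 = Z,  H_1 = 0,  H_2 = Z.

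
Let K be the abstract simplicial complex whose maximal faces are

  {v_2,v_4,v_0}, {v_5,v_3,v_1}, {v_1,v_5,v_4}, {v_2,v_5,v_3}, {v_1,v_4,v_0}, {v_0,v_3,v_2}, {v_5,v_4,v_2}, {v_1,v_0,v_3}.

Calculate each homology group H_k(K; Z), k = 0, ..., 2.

H_0 = Z,  H_1 = 0,  H_2 = Z.

Take the total order v_0 < v_1 < v_2 < v_3 < v_4 < v_5 on the vertex set. Then K (dimension 2) consists of the simplices:

  0-simplices (6): [v_0], [v_1], [v_2], [v_3], [v_4], [v_5]
  1-simplices (12): [v_0,v_1], [v_0,v_2], [v_0,v_3], [v_0,v_4], [v_1,v_3], [v_1,v_4], [v_1,v_5], [v_2,v_3], [v_2,v_4], [v_2,v_5], [v_3,v_5], [v_4,v_5]
  2-simplices (8): [v_0,v_1,v_3], [v_0,v_1,v_4], [v_0,v_2,v_3], [v_0,v_2,v_4], [v_1,v_3,v_5], [v_1,v_4,v_5], [v_2,v_3,v_5], [v_2,v_4,v_5]

Hence C_0 ≅ Z^6, C_1 ≅ Z^12, C_2 ≅ Z^8.

∂_1: C_1 → C_0 is given by ∂[p,q] = [q] − [p]. For instance
  ∂[v_2,v_4] = [v_4] − [v_2].
The 6×12 boundary matrix has rank 5 and Smith normal form diag(1,1,1,1,1).

∂_2: C_2 → C_1 acts by ∂[p,q,r] = [q,r] − [p,r] + [p,q]. For instance
  ∂[v_0,v_2,v_4] = [v_2,v_4] − [v_0,v_4] + [v_0,v_2],
  ∂[v_1,v_3,v_5] = [v_3,v_5] − [v_1,v_5] + [v_1,v_3].
The 12×8 boundary matrix has rank 7 and Smith normal form diag(1,1,1,1,1,1,1).

Now H_k = ker ∂_k / im ∂_{k+1}, so:

  H_0: rank C_0 − rank ∂_1 = 6 − 5 = 1, and the invariant factors of ∂_1 are all 1, so H_0 = Z.
  H_1: rank ker ∂_1 − rank ∂_2 = (12 − 5) − 7 = 0, and the invariant factors of ∂_2 are all 1, so H_1 = 0.
  H_2: rank ker ∂_2 − rank ∂_3 = (8 − 7) − 0 = 1, and there is no ∂_3, so H_2 = Z.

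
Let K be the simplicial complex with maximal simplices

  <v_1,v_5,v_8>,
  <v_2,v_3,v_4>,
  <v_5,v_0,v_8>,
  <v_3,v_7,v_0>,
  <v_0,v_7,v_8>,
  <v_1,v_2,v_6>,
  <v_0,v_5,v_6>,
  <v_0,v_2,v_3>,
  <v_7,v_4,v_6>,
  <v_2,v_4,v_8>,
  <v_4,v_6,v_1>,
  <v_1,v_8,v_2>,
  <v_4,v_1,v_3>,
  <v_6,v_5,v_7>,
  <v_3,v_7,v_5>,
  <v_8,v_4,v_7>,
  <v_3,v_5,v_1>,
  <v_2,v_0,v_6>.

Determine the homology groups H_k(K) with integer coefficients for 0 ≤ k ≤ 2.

Fix the vertex order v_0 < v_1 < v_2 < v_3 < v_4 < v_5 < v_6 < v_7 < v_8 and write every simplex with vertices in increasing order. Then dim K = 2 and the simplices of K are:

  0-simplices (9): [v_0], [v_1], [v_2], [v_3], [v_4], [v_5], [v_6], [v_7], [v_8]
  1-simplices (27): (27 of them)
  2-simplices (18): (18 of them)

giving chain groups C_0 ≅ Z^9, C_1 ≅ Z^27, C_2 ≅ Z^18.

The boundary map ∂_1: C_1 → C_0 maps an edge to its endpoints' difference, ∂[p,q] = q − p.
As a 9×27 matrix over Z this has rank 8, with invariant factors (1,1,1,1,1,1,1,1).

∂_2: C_2 → C_1 maps a triangle to the signed sum of its edges. For instance
  ∂[v_1,v_2,v_6] = [v_2,v_6] − [v_1,v_6] + [v_1,v_2],
  ∂[v_1,v_4,v_6] = [v_4,v_6] − [v_1,v_6] + [v_1,v_4].
The 27×18 boundary matrix has rank 18 and Smith normal form diag(1,1,1,1,1,1,1,1,1,1,1,1,1,1,1,1,1,2).

Reading off H_k = ker ∂_k / im ∂_{k+1}:

  H_0: rank C_0 − rank ∂_1 = 9 − 8 = 1, and the invariant factors of ∂_1 are all 1, so H_0 ≅ Z.
  H_1: rank ker ∂_1 − rank ∂_2 = (27 − 8) − 18 = 1, and ∂_2 has invariant factor 2 > 1, so H_1 ≅ Z × Z/2.
  H_2: rank ker ∂_2 − rank ∂_3 = (18 − 18) − 0 = 0, and there is no ∂_3, so H_2 ≅ 0.

As a check, the Euler characteristic is 9 − 27 + 18 = 0, which agrees with 1 − 1 + 0 = 0.

H_0 ≅ Z,  H_1 ≅ Z × Z/2,  H_2 = 0.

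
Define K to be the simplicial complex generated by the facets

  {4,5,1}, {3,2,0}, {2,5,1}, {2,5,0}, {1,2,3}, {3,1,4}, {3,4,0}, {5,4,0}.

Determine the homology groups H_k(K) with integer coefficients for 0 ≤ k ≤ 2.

H_0 ≅ Z,  H_1 = 0,  H_2 ≅ Z.

Take the total order 0 < 1 < 2 < 3 < 4 < 5 on the vertex set. Then K (dimension 2) consists of the simplices:

  0-simplices (6): [0], [1], [2], [3], [4], [5]
  1-simplices (12): [0,2], [0,3], [0,4], [0,5], [1,2], [1,3], [1,4], [1,5], [2,3], [2,5], [3,4], [4,5]
  2-simplices (8): [0,2,3], [0,2,5], [0,3,4], [0,4,5], [1,2,3], [1,2,5], [1,3,4], [1,4,5]

so the chain groups are C_0 ≅ Z^6, C_1 ≅ Z^12, C_2 ≅ Z^8.

The boundary map ∂_1: C_1 → C_0 maps an edge to its endpoints' difference, ∂[p,q] = q − p. For instance
  ∂[1,2] = [2] − [1].
This gives a 6×12 integer matrix of rank 5; reducing to Smith normal form yields diagonal entries (1,1,1,1,1).

Boundary ∂_2: C_2 → C_1 sends each 2-simplex [p,q,r] to [q,r] − [p,r] + [p,q]. For instance
  ∂[0,2,3] = [2,3] − [0,3] + [0,2],
  ∂[1,3,4] = [3,4] − [1,4] + [1,3].
As a 12×8 matrix over Z this has rank 7, with invariant factors (1,1,1,1,1,1,1).

Now H_k = ker ∂_k / im ∂_{k+1}, so:

  H_0: rank C_0 − rank ∂_1 = 6 − 5 = 1, and the invariant factors of ∂_1 are all 1, so H_0 ≅ Z.
  H_1: rank ker ∂_1 − rank ∂_2 = (12 − 5) − 7 = 0, and the invariant factors of ∂_2 are all 1, so H_1 ≅ 0.
  H_2: rank ker ∂_2 − rank ∂_3 = (8 − 7) − 0 = 1, and there is no ∂_3, so H_2 ≅ Z.

As a check, the Euler characteristic is 6 − 12 + 8 = 2, which agrees with 1 − 0 + 1 = 2.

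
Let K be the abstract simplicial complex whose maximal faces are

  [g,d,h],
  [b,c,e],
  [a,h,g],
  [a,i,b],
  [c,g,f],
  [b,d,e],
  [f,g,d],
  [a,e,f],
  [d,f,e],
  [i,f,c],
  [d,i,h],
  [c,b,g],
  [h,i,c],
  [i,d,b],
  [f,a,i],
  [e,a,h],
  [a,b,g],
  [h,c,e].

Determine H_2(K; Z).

We work with the vertex ordering a < b < c < d < e < f < g < h < i. The simplices of K, each written with vertices in increasing order, are:

  0-simplices (9): a, b, c, d, e, f, g, h, i
  1-simplices (27): ab, ae, af, ag, ah, ai, bc, bd, be, bg, bi, ce, cf, cg, ch, ci, de, df, dg, dh, di, ef, eh, fg, fi, gh, hi
  2-simplices (18): abg, abi, aef, aeh, afi, agh, bce, bcg, bde, bdi, ceh, cfg, cfi, chi, def, dfg, dgh, dhi

Hence C_0 ≅ Z^9, C_1 ≅ Z^27, C_2 ≅ Z^18.

∂_1: C_1 → C_0 is given by ∂[p,q] = [q] − [p].
As a 9×27 matrix over Z this has rank 8, with invariant factors (1,1,1,1,1,1,1,1).

The boundary map ∂_2: C_2 → C_1 sends each 2-simplex [p,q,r] to [q,r] − [p,r] + [p,q]. For instance
  ∂dgh = gh − dh + dg,
  ∂ceh = eh − ch + ce.
The 27×18 boundary matrix has rank 17 and Smith normal form diag(1,1,1,1,1,1,1,1,1,1,1,1,1,1,1,1,1).

From H_k ≅ ker(∂_k) / im(∂_{k+1}) we obtain:

  H_2: rank ker ∂_2 − rank ∂_3 = (18 − 17) − 0 = 1, and there is no ∂_3, so H_2 = Z.

H_2 = Z.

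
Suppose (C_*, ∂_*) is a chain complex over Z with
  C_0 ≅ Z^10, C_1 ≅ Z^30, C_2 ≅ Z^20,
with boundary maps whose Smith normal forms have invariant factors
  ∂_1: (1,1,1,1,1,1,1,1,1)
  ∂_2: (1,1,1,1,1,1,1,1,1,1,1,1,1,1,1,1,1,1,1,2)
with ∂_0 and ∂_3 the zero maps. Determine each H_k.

H_0: b_0 = 10 − 0 − 9 = 1; torsion from ∂_1 factors > 1: none. So H_0 = Z.
H_1: b_1 = 30 − 9 − 20 = 1; torsion from ∂_2 factors > 1: [2]. So H_1 = Z ⊕ Z/2Z.
H_2: b_2 = 20 − 20 − 0 = 0; torsion from ∂_3 factors > 1: none. So H_2 = 0.

H_0 = Z,  H_1 = Z ⊕ Z/2Z,  H_2 = 0.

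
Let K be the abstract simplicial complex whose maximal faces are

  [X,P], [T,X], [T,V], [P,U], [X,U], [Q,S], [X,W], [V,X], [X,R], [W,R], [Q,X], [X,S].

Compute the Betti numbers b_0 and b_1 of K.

b_0 = 1, b_1 = 4.

We work with the vertex ordering P < Q < R < S < T < U < V < W < X. The simplices of K, each written with vertices in increasing order, are:

  0-simplices (9): P, Q, R, S, T, U, V, W, X
  1-simplices (12): PU, PX, QS, QX, RW, RX, SX, TV, TX, UX, VX, WX

so the chain groups are C_0 ≅ Z^9, C_1 ≅ Z^12.

∂_1: C_1 → C_0 sends each edge [p,q] (with p < q) to q − p.
The 9×12 boundary matrix has rank 8 and Smith normal form diag(1,1,1,1,1,1,1,1).

Reading off H_k = ker ∂_k / im ∂_{k+1}:

  H_0: rank C_0 − rank ∂_1 = 9 − 8 = 1, and the invariant factors of ∂_1 are all 1, so H_0 ≅ Z.
  H_1: rank ker ∂_1 − rank ∂_2 = (12 − 8) − 0 = 4, and there is no ∂_2, so H_1 ≅ Z^4.

Hence the Betti numbers are b_0 = 1, b_1 = 4.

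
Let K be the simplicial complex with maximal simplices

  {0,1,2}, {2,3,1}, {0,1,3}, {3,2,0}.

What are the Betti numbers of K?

b_0 = 1, b_1 = 0, b_2 = 1.

Order the vertices as 0 < 1 < 2 < 3. Listing each simplex with vertices in this order, K has dimension 2 with simplices:

  0-simplices (4): [0], [1], [2], [3]
  1-simplices (6): [0,1], [0,2], [0,3], [1,2], [1,3], [2,3]
  2-simplices (4): [0,1,2], [0,1,3], [0,2,3], [1,2,3]

so the chain groups are C_0 ≅ Z^4, C_1 ≅ Z^6, C_2 ≅ Z^4.

Boundary ∂_1: C_1 → C_0 sends each edge [p,q] (with p < q) to q − p. For instance
  ∂[0,1] = [1] − [0].
This gives a 4×6 integer matrix of rank 3; reducing to Smith normal form yields diagonal entries (1,1,1).

∂_2: C_2 → C_1 sends each 2-simplex [p,q,r] to [q,r] − [p,r] + [p,q]. For instance
  ∂[0,1,2] = [1,2] − [0,2] + [0,1],
  ∂[1,2,3] = [2,3] − [1,3] + [1,2].
The 6×4 boundary matrix has rank 3 and Smith normal form diag(1,1,1).

Now H_k = ker ∂_k / im ∂_{k+1}, so:

  H_0: rank C_0 − rank ∂_1 = 4 − 3 = 1, and the invariant factors of ∂_1 are all 1, so H_0 = Z.
  H_1: rank ker ∂_1 − rank ∂_2 = (6 − 3) − 3 = 0, and the invariant factors of ∂_2 are all 1, so H_1 = 0.
  H_2: rank ker ∂_2 − rank ∂_3 = (4 − 3) − 0 = 1, and there is no ∂_3, so H_2 = Z.

Hence the Betti numbers are b_0 = 1, b_1 = 0, b_2 = 1.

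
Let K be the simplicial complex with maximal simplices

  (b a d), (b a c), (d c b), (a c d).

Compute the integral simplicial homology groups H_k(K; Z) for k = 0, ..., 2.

Order the vertices as a < b < c < d. Listing each simplex with vertices in this order, K has dimension 2 with simplices:

  0-simplices (4): a, b, c, d
  1-simplices (6): ab, ac, ad, bc, bd, cd
  2-simplices (4): abc, abd, acd, bcd

so the chain groups are C_0 ≅ Z^4, C_1 ≅ Z^6, C_2 ≅ Z^4.

Boundary ∂_1: C_1 → C_0 maps an edge to its endpoints' difference, ∂[p,q] = q − p.
As a 4×6 matrix over Z this has rank 3, with invariant factors (1,1,1).

∂_2: C_2 → C_1 sends each 2-simplex [p,q,r] to [q,r] − [p,r] + [p,q]. For instance
  ∂acd = cd − ad + ac,
  ∂abc = bc − ac + ab.
This gives a 6×4 integer matrix of rank 3; reducing to Smith normal form yields diagonal entries (1,1,1).

From H_k ≅ ker(∂_k) / im(∂_{k+1}) we obtain:

  H_0: rank C_0 − rank ∂_1 = 4 − 3 = 1, and the invariant factors of ∂_1 are all 1, so H_0 = Z.
  H_1: rank ker ∂_1 − rank ∂_2 = (6 − 3) − 3 = 0, and the invariant factors of ∂_2 are all 1, so H_1 = 0.
  H_2: rank ker ∂_2 − rank ∂_3 = (4 − 3) − 0 = 1, and there is no ∂_3, so H_2 = Z.

H_0 = Z,  H_1 = 0,  H_2 = Z.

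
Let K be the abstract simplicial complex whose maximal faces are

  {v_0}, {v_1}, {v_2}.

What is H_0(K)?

Take the total order v_0 < v_1 < v_2 on the vertex set. Then K (dimension 0) consists of the simplices:

  0-simplices (3): [v_0], [v_1], [v_2]

Hence C_0 ≅ Z^3.

Now H_k = ker ∂_k / im ∂_{k+1}, so:

  H_0: rank C_0 − rank ∂_1 = 3 − 0 = 3, and there is no ∂_1, so H_0 ≅ Z^3.

H_0 = Z^3.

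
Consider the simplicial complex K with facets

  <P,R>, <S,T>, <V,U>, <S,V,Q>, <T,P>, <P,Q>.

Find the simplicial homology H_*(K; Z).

H_0 = Z,  H_1 = Z,  H_2 = 0.

Order the vertices as P < Q < R < S < T < U < V. Listing each simplex with vertices in this order, K has dimension 2 with simplices:

  0-simplices (7): P, Q, R, S, T, U, V
  1-simplices (8): PQ, PR, PT, QS, QV, ST, SV, UV
  2-simplices (1): QSV

giving chain groups C_0 ≅ Z^7, C_1 ≅ Z^8, C_2 ≅ Z^1.

∂_1: C_1 → C_0 maps an edge to its endpoints' difference, ∂[p,q] = q − p. For instance
  ∂ST = T − S.
This gives a 7×8 integer matrix of rank 6; reducing to Smith normal form yields diagonal entries (1,1,1,1,1,1).

The boundary map ∂_2: C_2 → C_1 sends each 2-simplex [p,q,r] to [q,r] − [p,r] + [p,q]. For instance
  ∂QSV = SV − QV + QS.
The 8×1 boundary matrix has rank 1 and Smith normal form diag(1).

From H_k ≅ ker(∂_k) / im(∂_{k+1}) we obtain:

  H_0: rank C_0 − rank ∂_1 = 7 − 6 = 1, and the invariant factors of ∂_1 are all 1, so H_0 = Z.
  H_1: rank ker ∂_1 − rank ∂_2 = (8 − 6) − 1 = 1, and the invariant factors of ∂_2 are all 1, so H_1 = Z.
  H_2: rank ker ∂_2 − rank ∂_3 = (1 − 1) − 0 = 0, and there is no ∂_3, so H_2 = 0.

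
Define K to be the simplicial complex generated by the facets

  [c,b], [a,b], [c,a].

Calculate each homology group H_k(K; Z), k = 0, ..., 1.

Take the total order a < b < c on the vertex set. Then K (dimension 1) consists of the simplices:

  0-simplices (3): a, b, c
  1-simplices (3): ab, ac, bc

so the chain groups are C_0 ≅ Z^3, C_1 ≅ Z^3.

The boundary map ∂_1: C_1 → C_0 is given by ∂[p,q] = [q] − [p].
The resulting 3×3 matrix has rank 2, and its Smith normal form has invariant factors (1,1).

Computing H_k = (kernel of ∂_k) / (image of ∂_{k+1}):

  H_0: rank C_0 − rank ∂_1 = 3 − 2 = 1, and the invariant factors of ∂_1 are all 1, so H_0 ≅ Z.
  H_1: rank ker ∂_1 − rank ∂_2 = (3 − 2) − 0 = 1, and there is no ∂_2, so H_1 ≅ Z.

(K is a triangulation of the circle S^1.)

H_0 ≅ Z,  H_1 ≅ Z.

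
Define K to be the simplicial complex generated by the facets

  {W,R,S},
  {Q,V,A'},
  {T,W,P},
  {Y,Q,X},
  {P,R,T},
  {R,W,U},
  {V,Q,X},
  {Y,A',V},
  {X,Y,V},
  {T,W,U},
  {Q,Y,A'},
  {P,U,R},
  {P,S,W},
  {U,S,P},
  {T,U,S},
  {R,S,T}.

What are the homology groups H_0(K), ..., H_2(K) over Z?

Fix the vertex order P < Q < R < S < T < U < V < W < X < Y < A' and write every simplex with vertices in increasing order. Then dim K = 2 and the simplices of K are:

  0-simplices (11): [P], [Q], [R], [S], [T], [U], [V], [W], [X], [Y], [A']
  1-simplices (24): (24 of them)
  2-simplices (16): [P,R,T], [P,R,U], [P,S,U], [P,S,W], [P,T,W], [Q,V,X], [Q,V,A'], [Q,X,Y], [Q,Y,A'], [R,S,T], [R,S,W], [R,U,W], [S,T,U], [T,U,W], [V,X,Y], [V,Y,A']

Hence C_0 ≅ Z^11, C_1 ≅ Z^24, C_2 ≅ Z^16.

Boundary ∂_1: C_1 → C_0 maps an edge to its endpoints' difference, ∂[p,q] = q − p. For instance
  ∂[R,W] = [W] − [R].
The 11×24 boundary matrix has rank 9 and Smith normal form diag(1,1,1,1,1,1,1,1,1).

The boundary map ∂_2: C_2 → C_1 maps a triangle to the signed sum of its edges. For instance
  ∂[P,S,W] = [S,W] − [P,W] + [P,S],
  ∂[P,S,U] = [S,U] − [P,U] + [P,S].
This gives a 24×16 integer matrix of rank 15; reducing to Smith normal form yields diagonal entries (1,1,1,1,1,1,1,1,1,1,1,1,1,1,2).

Computing H_k = (kernel of ∂_k) / (image of ∂_{k+1}):

  H_0: rank C_0 − rank ∂_1 = 11 − 9 = 2, and the invariant factors of ∂_1 are all 1, so H_0 = Z^2.
  H_1: rank ker ∂_1 − rank ∂_2 = (24 − 9) − 15 = 0, and ∂_2 has invariant factor 2 > 1, so H_1 = Z_2.
  H_2: rank ker ∂_2 − rank ∂_3 = (16 − 15) − 0 = 1, and there is no ∂_3, so H_2 = Z.

H_0 = Z^2,  H_1 = Z_2,  H_2 = Z.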